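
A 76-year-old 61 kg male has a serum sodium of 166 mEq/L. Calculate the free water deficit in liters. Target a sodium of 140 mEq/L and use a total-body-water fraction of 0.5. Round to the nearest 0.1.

5.7 L

TBW = 0.5 · 61 = 30.5 L
Free water deficit = TBW · (Na/140 − 1)
= 30.5 · (166/140 − 1)
= 30.5 · 0.1857
= 5.66 L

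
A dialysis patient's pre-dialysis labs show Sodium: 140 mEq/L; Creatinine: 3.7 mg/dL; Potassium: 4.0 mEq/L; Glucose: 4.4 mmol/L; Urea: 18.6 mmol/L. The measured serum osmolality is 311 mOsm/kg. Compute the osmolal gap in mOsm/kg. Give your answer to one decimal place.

Calculated osmolality = 2·Na + glucose + urea
= 2·140 + 4.4 + 18.6
= 280 + 4.40 + 18.60
= 303 mOsm/kg ≈ 303.0 mOsm/kg
Osmolar gap = measured − calculated = 311 − 303.0 = 8.0 mOsm/kg

8.0 mOsm/kg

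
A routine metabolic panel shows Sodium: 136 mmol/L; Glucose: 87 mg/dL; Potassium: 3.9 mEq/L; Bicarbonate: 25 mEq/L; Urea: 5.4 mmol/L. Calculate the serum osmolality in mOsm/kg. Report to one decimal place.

282.2 mOsm/kg

Calculated osmolality = 2·Na + glucose/18 + urea
= 2·136 + 87/18 + 5.4
= 272 + 4.83 + 5.40
= 282.23 mOsm/kg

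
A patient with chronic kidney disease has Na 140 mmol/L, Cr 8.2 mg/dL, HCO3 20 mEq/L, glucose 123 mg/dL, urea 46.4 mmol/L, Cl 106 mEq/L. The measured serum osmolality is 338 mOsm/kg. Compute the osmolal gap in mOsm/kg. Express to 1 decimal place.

Calculated osmolality = 2·Na + glucose/18 + urea
= 2·140 + 123/18 + 46.4
= 280 + 6.83 + 46.40
= 333.23 mOsm/kg ≈ 333.2 mOsm/kg
Osmolar gap = measured − calculated = 338 − 333.2 = 4.8 mOsm/kg

4.8 mOsm/kg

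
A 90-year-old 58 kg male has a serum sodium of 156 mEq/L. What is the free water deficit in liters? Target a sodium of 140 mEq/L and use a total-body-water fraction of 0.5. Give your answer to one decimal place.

3.3 L

TBW = 0.5 · 58 = 29 L
Free water deficit = TBW · (Na/140 − 1)
= 29 · (156/140 − 1)
= 29 · 0.1143
= 3.31 L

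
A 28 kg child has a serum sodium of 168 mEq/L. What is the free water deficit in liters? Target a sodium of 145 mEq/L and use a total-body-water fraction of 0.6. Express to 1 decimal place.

TBW = 0.6 · 28 = 16.8 L
Free water deficit = TBW · (Na/145 − 1)
= 16.8 · (168/145 − 1)
= 16.8 · 0.1586
= 2.66 L

2.7 L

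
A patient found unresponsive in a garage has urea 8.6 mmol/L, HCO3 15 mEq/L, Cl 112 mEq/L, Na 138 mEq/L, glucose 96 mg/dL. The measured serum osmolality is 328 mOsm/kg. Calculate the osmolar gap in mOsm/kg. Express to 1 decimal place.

Calculated osmolality = 2·Na + glucose/18 + urea
= 2·138 + 96/18 + 8.6
= 276 + 5.33 + 8.60
= 289.93 mOsm/kg ≈ 289.9 mOsm/kg
Osmolar gap = measured − calculated = 328 − 289.9 = 38.1 mOsm/kg

38.1 mOsm/kg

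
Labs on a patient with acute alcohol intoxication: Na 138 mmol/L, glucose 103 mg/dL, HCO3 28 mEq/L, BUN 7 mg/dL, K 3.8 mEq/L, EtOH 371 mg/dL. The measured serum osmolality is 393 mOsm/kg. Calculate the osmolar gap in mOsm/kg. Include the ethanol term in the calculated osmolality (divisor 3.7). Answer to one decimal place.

Calculated osmolality = 2·Na + glucose/18 + BUN/2.8 + ethanol/3.7
= 2·138 + 103/18 + 7/2.8 + 371/3.7
= 276 + 5.72 + 2.50 + 100.27
= 384.49 mOsm/kg ≈ 384.5 mOsm/kg
Osmolar gap = measured − calculated = 393 − 384.5 = 8.5 mOsm/kg

8.5 mOsm/kg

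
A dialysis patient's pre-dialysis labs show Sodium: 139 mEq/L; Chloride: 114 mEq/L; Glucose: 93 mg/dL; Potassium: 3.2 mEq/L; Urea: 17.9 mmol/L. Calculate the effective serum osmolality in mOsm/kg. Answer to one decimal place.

283.2 mOsm/kg

Effective osmolality excludes urea (freely permeant across cell membranes):
2·Na + glucose/18
= 2·139 + 93/18
= 278 + 5.17
= 283.17 mOsm/kg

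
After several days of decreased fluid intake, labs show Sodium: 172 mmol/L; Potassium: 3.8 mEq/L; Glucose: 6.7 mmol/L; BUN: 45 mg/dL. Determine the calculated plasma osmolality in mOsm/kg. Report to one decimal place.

Calculated osmolality = 2·Na + glucose + BUN/2.8
= 2·172 + 6.7 + 45/2.8
= 344 + 6.70 + 16.07
= 366.77 mOsm/kg

366.8 mOsm/kg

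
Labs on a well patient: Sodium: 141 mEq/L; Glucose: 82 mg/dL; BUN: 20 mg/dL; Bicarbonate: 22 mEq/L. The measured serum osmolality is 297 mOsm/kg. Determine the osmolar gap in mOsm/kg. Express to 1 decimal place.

3.3 mOsm/kg

Calculated osmolality = 2·Na + glucose/18 + BUN/2.8
= 2·141 + 82/18 + 20/2.8
= 282 + 4.56 + 7.14
= 293.7 mOsm/kg ≈ 293.7 mOsm/kg
Osmolar gap = measured − calculated = 297 − 293.7 = 3.3 mOsm/kg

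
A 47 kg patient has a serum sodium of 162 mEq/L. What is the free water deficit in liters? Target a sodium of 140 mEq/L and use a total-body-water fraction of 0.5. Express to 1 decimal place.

TBW = 0.5 · 47 = 23.5 L
Free water deficit = TBW · (Na/140 − 1)
= 23.5 · (162/140 − 1)
= 23.5 · 0.1571
= 3.69 L

3.7 L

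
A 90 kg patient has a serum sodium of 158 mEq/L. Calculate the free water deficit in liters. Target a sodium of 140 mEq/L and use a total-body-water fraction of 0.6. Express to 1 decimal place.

6.9 L

TBW = 0.6 · 90 = 54 L
Free water deficit = TBW · (Na/140 − 1)
= 54 · (158/140 − 1)
= 54 · 0.1286
= 6.94 L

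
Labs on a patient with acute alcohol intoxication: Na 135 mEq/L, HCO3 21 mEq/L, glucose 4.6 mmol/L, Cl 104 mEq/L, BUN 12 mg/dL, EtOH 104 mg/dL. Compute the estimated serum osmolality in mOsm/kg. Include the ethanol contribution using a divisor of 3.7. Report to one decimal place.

Calculated osmolality = 2·Na + glucose + BUN/2.8 + ethanol/3.7
= 2·135 + 4.6 + 12/2.8 + 104/3.7
= 270 + 4.60 + 4.29 + 28.11
= 307 mOsm/kg

307.0 mOsm/kg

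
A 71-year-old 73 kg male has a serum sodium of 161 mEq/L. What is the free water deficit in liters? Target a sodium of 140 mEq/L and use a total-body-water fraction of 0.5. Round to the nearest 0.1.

TBW = 0.5 · 73 = 36.5 L
Free water deficit = TBW · (Na/140 − 1)
= 36.5 · (161/140 − 1)
= 36.5 · 0.15
= 5.47 L

5.5 L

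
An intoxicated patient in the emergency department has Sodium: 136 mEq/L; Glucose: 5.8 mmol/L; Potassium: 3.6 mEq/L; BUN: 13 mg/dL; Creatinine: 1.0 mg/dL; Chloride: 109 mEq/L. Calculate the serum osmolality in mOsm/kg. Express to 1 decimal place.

Calculated osmolality = 2·Na + glucose + BUN/2.8
= 2·136 + 5.8 + 13/2.8
= 272 + 5.80 + 4.64
= 282.44 mOsm/kg

282.4 mOsm/kg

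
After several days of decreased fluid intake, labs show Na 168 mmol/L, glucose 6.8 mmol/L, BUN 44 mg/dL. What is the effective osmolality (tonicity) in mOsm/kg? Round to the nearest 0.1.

342.8 mOsm/kg

Effective osmolality excludes urea (freely permeant across cell membranes):
2·Na + glucose
= 2·168 + 6.8
= 336 + 6.8
= 342.8 mOsm/kg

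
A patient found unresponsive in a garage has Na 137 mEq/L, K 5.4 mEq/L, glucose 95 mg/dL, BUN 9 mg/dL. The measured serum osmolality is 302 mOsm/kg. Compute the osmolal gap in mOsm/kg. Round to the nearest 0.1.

Calculated osmolality = 2·Na + glucose/18 + BUN/2.8
= 2·137 + 95/18 + 9/2.8
= 274 + 5.28 + 3.21
= 282.49 mOsm/kg ≈ 282.5 mOsm/kg
Osmolar gap = measured − calculated = 302 − 282.5 = 19.5 mOsm/kg

19.5 mOsm/kg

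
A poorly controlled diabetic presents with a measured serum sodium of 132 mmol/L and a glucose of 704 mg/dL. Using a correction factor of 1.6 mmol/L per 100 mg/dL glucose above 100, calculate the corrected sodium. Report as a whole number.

Corrected Na = measured Na + 1.6 · (glucose − 100)/100
= 132 + 1.6 · (704 − 100)/100
= 132 + 9.7
= 141.7 mmol/L

142 mmol/L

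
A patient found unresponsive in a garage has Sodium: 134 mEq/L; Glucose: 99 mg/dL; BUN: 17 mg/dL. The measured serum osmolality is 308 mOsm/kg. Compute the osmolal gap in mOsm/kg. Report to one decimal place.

Calculated osmolality = 2·Na + glucose/18 + BUN/2.8
= 2·134 + 99/18 + 17/2.8
= 268 + 5.50 + 6.07
= 279.57 mOsm/kg ≈ 279.6 mOsm/kg
Osmolar gap = measured − calculated = 308 − 279.6 = 28.4 mOsm/kg

28.4 mOsm/kg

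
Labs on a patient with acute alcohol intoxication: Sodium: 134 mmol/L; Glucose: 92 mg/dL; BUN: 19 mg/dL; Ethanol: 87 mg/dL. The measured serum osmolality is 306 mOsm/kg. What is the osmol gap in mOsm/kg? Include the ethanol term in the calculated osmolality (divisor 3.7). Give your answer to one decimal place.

Calculated osmolality = 2·Na + glucose/18 + BUN/2.8 + ethanol/3.7
= 2·134 + 92/18 + 19/2.8 + 87/3.7
= 268 + 5.11 + 6.79 + 23.51
= 303.41 mOsm/kg ≈ 303.4 mOsm/kg
Osmolar gap = measured − calculated = 306 − 303.4 = 2.6 mOsm/kg

2.6 mOsm/kg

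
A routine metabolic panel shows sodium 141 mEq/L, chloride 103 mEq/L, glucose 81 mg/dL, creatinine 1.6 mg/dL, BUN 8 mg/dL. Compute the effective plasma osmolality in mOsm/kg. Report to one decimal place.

286.5 mOsm/kg

Effective osmolality excludes urea (freely permeant across cell membranes):
2·Na + glucose/18
= 2·141 + 81/18
= 282 + 4.5
= 286.5 mOsm/kg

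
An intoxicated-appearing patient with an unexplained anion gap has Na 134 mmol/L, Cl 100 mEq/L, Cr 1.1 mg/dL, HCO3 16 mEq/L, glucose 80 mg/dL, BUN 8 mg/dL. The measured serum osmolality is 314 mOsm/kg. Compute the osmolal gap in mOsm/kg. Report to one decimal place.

38.7 mOsm/kg

Calculated osmolality = 2·Na + glucose/18 + BUN/2.8
= 2·134 + 80/18 + 8/2.8
= 268 + 4.44 + 2.86
= 275.3 mOsm/kg ≈ 275.3 mOsm/kg
Osmolar gap = measured − calculated = 314 − 275.3 = 38.7 mOsm/kg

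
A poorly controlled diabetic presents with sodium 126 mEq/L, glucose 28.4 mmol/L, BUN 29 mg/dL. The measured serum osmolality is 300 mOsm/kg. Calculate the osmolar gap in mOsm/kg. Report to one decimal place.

Calculated osmolality = 2·Na + glucose + BUN/2.8
= 2·126 + 28.4 + 29/2.8
= 252 + 28.40 + 10.36
= 290.76 mOsm/kg ≈ 290.8 mOsm/kg
Osmolar gap = measured − calculated = 300 − 290.8 = 9.2 mOsm/kg

9.2 mOsm/kg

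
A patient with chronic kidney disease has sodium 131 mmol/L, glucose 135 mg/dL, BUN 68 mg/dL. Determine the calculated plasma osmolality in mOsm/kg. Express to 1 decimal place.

Calculated osmolality = 2·Na + glucose/18 + BUN/2.8
= 2·131 + 135/18 + 68/2.8
= 262 + 7.50 + 24.29
= 293.79 mOsm/kg

293.8 mOsm/kg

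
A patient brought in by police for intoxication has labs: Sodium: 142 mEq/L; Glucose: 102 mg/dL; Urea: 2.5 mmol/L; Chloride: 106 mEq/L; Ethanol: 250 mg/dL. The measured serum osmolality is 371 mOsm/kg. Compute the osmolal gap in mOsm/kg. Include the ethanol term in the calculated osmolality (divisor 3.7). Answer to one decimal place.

Calculated osmolality = 2·Na + glucose/18 + urea + ethanol/3.7
= 2·142 + 102/18 + 2.5 + 250/3.7
= 284 + 5.67 + 2.50 + 67.57
= 359.74 mOsm/kg ≈ 359.7 mOsm/kg
Osmolar gap = measured − calculated = 371 − 359.7 = 11.3 mOsm/kg

11.3 mOsm/kg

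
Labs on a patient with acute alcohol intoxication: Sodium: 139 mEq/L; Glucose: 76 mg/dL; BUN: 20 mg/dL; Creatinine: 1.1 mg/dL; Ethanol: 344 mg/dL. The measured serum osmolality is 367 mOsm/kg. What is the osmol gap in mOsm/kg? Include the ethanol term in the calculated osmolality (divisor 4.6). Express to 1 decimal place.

Calculated osmolality = 2·Na + glucose/18 + BUN/2.8 + ethanol/4.6
= 2·139 + 76/18 + 20/2.8 + 344/4.6
= 278 + 4.22 + 7.14 + 74.78
= 364.14 mOsm/kg ≈ 364.1 mOsm/kg
Osmolar gap = measured − calculated = 367 − 364.1 = 2.9 mOsm/kg

2.9 mOsm/kg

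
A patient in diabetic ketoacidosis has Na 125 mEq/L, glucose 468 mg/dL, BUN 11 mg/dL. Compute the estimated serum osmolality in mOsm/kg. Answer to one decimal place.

279.9 mOsm/kg

Calculated osmolality = 2·Na + glucose/18 + BUN/2.8
= 2·125 + 468/18 + 11/2.8
= 250 + 26 + 3.93
= 279.93 mOsm/kg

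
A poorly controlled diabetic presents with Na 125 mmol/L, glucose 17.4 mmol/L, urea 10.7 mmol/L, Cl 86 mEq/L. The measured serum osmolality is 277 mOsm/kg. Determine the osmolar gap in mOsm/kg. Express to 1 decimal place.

-1.1 mOsm/kg

Calculated osmolality = 2·Na + glucose + urea
= 2·125 + 17.4 + 10.7
= 250 + 17.40 + 10.70
= 278.1 mOsm/kg ≈ 278.1 mOsm/kg
Osmolar gap = measured − calculated = 277 − 278.1 = -1.1 mOsm/kg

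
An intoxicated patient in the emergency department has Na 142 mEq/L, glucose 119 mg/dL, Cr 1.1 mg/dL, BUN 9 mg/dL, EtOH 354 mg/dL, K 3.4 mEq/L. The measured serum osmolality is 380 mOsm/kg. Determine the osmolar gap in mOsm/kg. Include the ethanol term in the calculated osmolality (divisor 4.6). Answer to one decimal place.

Calculated osmolality = 2·Na + glucose/18 + BUN/2.8 + ethanol/4.6
= 2·142 + 119/18 + 9/2.8 + 354/4.6
= 284 + 6.61 + 3.21 + 76.96
= 370.78 mOsm/kg ≈ 370.8 mOsm/kg
Osmolar gap = measured − calculated = 380 − 370.8 = 9.2 mOsm/kg

9.2 mOsm/kg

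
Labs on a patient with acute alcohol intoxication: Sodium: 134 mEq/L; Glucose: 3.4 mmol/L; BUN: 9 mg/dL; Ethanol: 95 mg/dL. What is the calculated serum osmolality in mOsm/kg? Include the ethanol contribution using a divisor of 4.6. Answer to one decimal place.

Calculated osmolality = 2·Na + glucose + BUN/2.8 + ethanol/4.6
= 2·134 + 3.4 + 9/2.8 + 95/4.6
= 268 + 3.40 + 3.21 + 20.65
= 295.26 mOsm/kg

295.3 mOsm/kg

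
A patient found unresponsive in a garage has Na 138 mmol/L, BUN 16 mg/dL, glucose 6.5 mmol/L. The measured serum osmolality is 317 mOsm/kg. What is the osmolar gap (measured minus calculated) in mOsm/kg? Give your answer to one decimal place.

28.8 mOsm/kg

Calculated osmolality = 2·Na + glucose + BUN/2.8
= 2·138 + 6.5 + 16/2.8
= 276 + 6.50 + 5.71
= 288.21 mOsm/kg ≈ 288.2 mOsm/kg
Osmolar gap = measured − calculated = 317 − 288.2 = 28.8 mOsm/kg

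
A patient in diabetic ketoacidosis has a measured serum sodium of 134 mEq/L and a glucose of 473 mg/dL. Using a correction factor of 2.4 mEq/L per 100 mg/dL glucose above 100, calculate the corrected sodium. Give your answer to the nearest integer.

Corrected Na = measured Na + 2.4 · (glucose − 100)/100
= 134 + 2.4 · (473 − 100)/100
= 134 + 9
= 143 mEq/L

143 mEq/L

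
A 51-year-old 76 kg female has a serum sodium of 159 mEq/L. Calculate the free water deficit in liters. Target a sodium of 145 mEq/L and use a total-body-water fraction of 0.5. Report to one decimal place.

3.7 L

TBW = 0.5 · 76 = 38 L
Free water deficit = TBW · (Na/145 − 1)
= 38 · (159/145 − 1)
= 38 · 0.0966
= 3.67 L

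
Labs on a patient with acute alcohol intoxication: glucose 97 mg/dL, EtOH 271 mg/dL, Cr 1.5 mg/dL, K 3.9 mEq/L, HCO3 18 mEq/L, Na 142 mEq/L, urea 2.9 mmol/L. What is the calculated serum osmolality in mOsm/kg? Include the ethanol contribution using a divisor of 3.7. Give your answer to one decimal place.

Calculated osmolality = 2·Na + glucose/18 + urea + ethanol/3.7
= 2·142 + 97/18 + 2.9 + 271/3.7
= 284 + 5.39 + 2.90 + 73.24
= 365.53 mOsm/kg

365.5 mOsm/kg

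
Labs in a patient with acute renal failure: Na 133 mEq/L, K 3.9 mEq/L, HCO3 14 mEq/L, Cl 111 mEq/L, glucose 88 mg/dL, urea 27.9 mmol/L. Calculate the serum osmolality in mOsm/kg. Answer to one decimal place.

Calculated osmolality = 2·Na + glucose/18 + urea
= 2·133 + 88/18 + 27.9
= 266 + 4.89 + 27.90
= 298.79 mOsm/kg

298.8 mOsm/kg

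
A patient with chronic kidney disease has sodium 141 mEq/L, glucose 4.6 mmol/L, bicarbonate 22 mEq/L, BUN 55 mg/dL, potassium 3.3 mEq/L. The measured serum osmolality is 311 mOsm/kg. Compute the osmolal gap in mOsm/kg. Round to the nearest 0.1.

4.8 mOsm/kg

Calculated osmolality = 2·Na + glucose + BUN/2.8
= 2·141 + 4.6 + 55/2.8
= 282 + 4.60 + 19.64
= 306.24 mOsm/kg ≈ 306.2 mOsm/kg
Osmolar gap = measured − calculated = 311 − 306.2 = 4.8 mOsm/kg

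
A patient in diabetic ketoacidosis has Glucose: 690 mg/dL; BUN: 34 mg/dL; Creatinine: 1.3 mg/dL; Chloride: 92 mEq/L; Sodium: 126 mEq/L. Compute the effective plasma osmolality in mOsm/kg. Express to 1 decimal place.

290.3 mOsm/kg

Effective osmolality excludes urea (freely permeant across cell membranes):
2·Na + glucose/18
= 2·126 + 690/18
= 252 + 38.33
= 290.33 mOsm/kg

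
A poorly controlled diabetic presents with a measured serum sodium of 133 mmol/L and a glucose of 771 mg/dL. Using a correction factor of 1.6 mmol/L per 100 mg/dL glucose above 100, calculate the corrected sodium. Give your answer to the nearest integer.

144 mmol/L

Corrected Na = measured Na + 1.6 · (glucose − 100)/100
= 133 + 1.6 · (771 − 100)/100
= 133 + 10.7
= 143.7 mmol/L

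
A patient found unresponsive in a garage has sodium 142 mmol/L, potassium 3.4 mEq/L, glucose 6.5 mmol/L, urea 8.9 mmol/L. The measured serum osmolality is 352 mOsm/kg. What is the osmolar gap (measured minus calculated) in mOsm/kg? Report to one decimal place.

52.6 mOsm/kg

Calculated osmolality = 2·Na + glucose + urea
= 2·142 + 6.5 + 8.9
= 284 + 6.50 + 8.90
= 299.4 mOsm/kg ≈ 299.4 mOsm/kg
Osmolar gap = measured − calculated = 352 − 299.4 = 52.6 mOsm/kg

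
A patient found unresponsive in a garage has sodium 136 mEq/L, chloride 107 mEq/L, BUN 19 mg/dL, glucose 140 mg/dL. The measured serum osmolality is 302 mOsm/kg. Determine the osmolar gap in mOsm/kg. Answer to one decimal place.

15.4 mOsm/kg

Calculated osmolality = 2·Na + glucose/18 + BUN/2.8
= 2·136 + 140/18 + 19/2.8
= 272 + 7.78 + 6.79
= 286.57 mOsm/kg ≈ 286.6 mOsm/kg
Osmolar gap = measured − calculated = 302 − 286.6 = 15.4 mOsm/kg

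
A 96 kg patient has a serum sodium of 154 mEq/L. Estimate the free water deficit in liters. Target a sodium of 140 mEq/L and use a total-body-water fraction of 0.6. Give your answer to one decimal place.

5.8 L

TBW = 0.6 · 96 = 57.6 L
Free water deficit = TBW · (Na/140 − 1)
= 57.6 · (154/140 − 1)
= 57.6 · 0.1
= 5.76 L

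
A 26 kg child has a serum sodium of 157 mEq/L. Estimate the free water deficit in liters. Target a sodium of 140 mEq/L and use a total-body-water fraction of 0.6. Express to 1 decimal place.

TBW = 0.6 · 26 = 15.6 L
Free water deficit = TBW · (Na/140 − 1)
= 15.6 · (157/140 − 1)
= 15.6 · 0.1214
= 1.89 L

1.9 L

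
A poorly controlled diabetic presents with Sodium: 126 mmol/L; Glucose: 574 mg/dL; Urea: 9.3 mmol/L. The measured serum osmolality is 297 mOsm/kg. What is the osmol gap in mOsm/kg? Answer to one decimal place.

Calculated osmolality = 2·Na + glucose/18 + urea
= 2·126 + 574/18 + 9.3
= 252 + 31.89 + 9.30
= 293.19 mOsm/kg ≈ 293.2 mOsm/kg
Osmolar gap = measured − calculated = 297 − 293.2 = 3.8 mOsm/kg

3.8 mOsm/kg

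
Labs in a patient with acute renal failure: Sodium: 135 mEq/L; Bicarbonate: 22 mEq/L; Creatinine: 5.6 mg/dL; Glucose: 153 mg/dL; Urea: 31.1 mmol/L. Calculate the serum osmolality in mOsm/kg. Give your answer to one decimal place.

309.6 mOsm/kg

Calculated osmolality = 2·Na + glucose/18 + urea
= 2·135 + 153/18 + 31.1
= 270 + 8.50 + 31.10
= 309.6 mOsm/kg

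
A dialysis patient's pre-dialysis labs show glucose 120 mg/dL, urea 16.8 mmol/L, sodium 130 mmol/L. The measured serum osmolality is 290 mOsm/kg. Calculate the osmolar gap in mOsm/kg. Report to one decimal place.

6.5 mOsm/kg

Calculated osmolality = 2·Na + glucose/18 + urea
= 2·130 + 120/18 + 16.8
= 260 + 6.67 + 16.80
= 283.47 mOsm/kg ≈ 283.5 mOsm/kg
Osmolar gap = measured − calculated = 290 − 283.5 = 6.5 mOsm/kg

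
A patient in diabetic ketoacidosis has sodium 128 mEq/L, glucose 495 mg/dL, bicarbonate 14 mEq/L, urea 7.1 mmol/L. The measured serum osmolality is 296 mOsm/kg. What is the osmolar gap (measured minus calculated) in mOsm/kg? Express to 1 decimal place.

5.4 mOsm/kg

Calculated osmolality = 2·Na + glucose/18 + urea
= 2·128 + 495/18 + 7.1
= 256 + 27.50 + 7.10
= 290.6 mOsm/kg ≈ 290.6 mOsm/kg
Osmolar gap = measured − calculated = 296 − 290.6 = 5.4 mOsm/kg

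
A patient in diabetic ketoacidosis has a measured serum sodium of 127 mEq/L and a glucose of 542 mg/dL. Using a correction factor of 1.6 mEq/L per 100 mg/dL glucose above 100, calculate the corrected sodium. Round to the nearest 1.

Corrected Na = measured Na + 1.6 · (glucose − 100)/100
= 127 + 1.6 · (542 − 100)/100
= 127 + 7.1
= 134.1 mEq/L

134 mEq/L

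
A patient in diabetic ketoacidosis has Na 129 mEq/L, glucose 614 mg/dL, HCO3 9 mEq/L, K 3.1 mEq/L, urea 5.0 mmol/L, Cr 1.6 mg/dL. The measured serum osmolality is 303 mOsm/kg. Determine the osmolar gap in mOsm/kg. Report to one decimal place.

Calculated osmolality = 2·Na + glucose/18 + urea
= 2·129 + 614/18 + 5
= 258 + 34.11 + 5
= 297.11 mOsm/kg ≈ 297.1 mOsm/kg
Osmolar gap = measured − calculated = 303 − 297.1 = 5.9 mOsm/kg

5.9 mOsm/kg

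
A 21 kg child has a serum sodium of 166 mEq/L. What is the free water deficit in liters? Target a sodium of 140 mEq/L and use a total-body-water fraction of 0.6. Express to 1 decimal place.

2.3 L

TBW = 0.6 · 21 = 12.6 L
Free water deficit = TBW · (Na/140 − 1)
= 12.6 · (166/140 − 1)
= 12.6 · 0.1857
= 2.34 L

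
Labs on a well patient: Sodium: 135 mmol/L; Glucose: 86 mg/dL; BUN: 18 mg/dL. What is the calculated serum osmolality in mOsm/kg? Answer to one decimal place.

281.2 mOsm/kg

Calculated osmolality = 2·Na + glucose/18 + BUN/2.8
= 2·135 + 86/18 + 18/2.8
= 270 + 4.78 + 6.43
= 281.21 mOsm/kg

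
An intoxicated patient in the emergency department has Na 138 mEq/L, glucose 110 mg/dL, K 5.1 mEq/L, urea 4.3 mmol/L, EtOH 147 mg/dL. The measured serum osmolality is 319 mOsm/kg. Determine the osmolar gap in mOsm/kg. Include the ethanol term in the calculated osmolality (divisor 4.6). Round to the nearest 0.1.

Calculated osmolality = 2·Na + glucose/18 + urea + ethanol/4.6
= 2·138 + 110/18 + 4.3 + 147/4.6
= 276 + 6.11 + 4.30 + 31.96
= 318.37 mOsm/kg ≈ 318.4 mOsm/kg
Osmolar gap = measured − calculated = 319 − 318.4 = 0.6 mOsm/kg

0.6 mOsm/kg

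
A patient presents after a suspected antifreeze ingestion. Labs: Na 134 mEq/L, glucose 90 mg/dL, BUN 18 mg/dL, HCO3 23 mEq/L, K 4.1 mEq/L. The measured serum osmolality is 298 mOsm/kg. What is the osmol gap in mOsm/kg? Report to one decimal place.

18.6 mOsm/kg

Calculated osmolality = 2·Na + glucose/18 + BUN/2.8
= 2·134 + 90/18 + 18/2.8
= 268 + 5 + 6.43
= 279.43 mOsm/kg ≈ 279.4 mOsm/kg
Osmolar gap = measured − calculated = 298 − 279.4 = 18.6 mOsm/kg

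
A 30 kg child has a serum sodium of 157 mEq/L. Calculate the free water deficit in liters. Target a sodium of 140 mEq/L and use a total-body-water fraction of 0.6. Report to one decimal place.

2.2 L

TBW = 0.6 · 30 = 18 L
Free water deficit = TBW · (Na/140 − 1)
= 18 · (157/140 − 1)
= 18 · 0.1214
= 2.19 L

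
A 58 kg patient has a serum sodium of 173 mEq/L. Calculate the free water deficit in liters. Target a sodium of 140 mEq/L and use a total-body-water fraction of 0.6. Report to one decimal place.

TBW = 0.6 · 58 = 34.8 L
Free water deficit = TBW · (Na/140 − 1)
= 34.8 · (173/140 − 1)
= 34.8 · 0.2357
= 8.2 L

8.2 L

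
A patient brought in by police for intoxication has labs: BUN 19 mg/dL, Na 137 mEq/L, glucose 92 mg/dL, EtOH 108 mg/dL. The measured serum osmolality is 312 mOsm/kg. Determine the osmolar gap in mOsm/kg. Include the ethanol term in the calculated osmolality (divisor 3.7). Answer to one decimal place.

Calculated osmolality = 2·Na + glucose/18 + BUN/2.8 + ethanol/3.7
= 2·137 + 92/18 + 19/2.8 + 108/3.7
= 274 + 5.11 + 6.79 + 29.19
= 315.09 mOsm/kg ≈ 315.1 mOsm/kg
Osmolar gap = measured − calculated = 312 − 315.1 = -3.1 mOsm/kg

-3.1 mOsm/kg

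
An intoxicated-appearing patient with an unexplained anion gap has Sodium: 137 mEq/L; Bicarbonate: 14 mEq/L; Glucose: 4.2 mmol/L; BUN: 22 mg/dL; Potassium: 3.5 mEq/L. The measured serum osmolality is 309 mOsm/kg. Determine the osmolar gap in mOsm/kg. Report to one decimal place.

22.9 mOsm/kg

Calculated osmolality = 2·Na + glucose + BUN/2.8
= 2·137 + 4.2 + 22/2.8
= 274 + 4.20 + 7.86
= 286.06 mOsm/kg ≈ 286.1 mOsm/kg
Osmolar gap = measured − calculated = 309 − 286.1 = 22.9 mOsm/kg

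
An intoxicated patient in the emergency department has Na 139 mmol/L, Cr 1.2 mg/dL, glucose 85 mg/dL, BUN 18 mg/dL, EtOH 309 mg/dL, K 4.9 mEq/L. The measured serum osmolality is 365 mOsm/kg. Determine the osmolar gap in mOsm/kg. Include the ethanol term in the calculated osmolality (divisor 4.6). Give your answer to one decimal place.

8.7 mOsm/kg

Calculated osmolality = 2·Na + glucose/18 + BUN/2.8 + ethanol/4.6
= 2·139 + 85/18 + 18/2.8 + 309/4.6
= 278 + 4.72 + 6.43 + 67.17
= 356.32 mOsm/kg ≈ 356.3 mOsm/kg
Osmolar gap = measured − calculated = 365 − 356.3 = 8.7 mOsm/kg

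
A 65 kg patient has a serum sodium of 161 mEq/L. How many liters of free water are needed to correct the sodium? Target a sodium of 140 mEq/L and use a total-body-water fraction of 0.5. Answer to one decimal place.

TBW = 0.5 · 65 = 32.5 L
Free water deficit = TBW · (Na/140 − 1)
= 32.5 · (161/140 − 1)
= 32.5 · 0.15
= 4.88 L

4.9 L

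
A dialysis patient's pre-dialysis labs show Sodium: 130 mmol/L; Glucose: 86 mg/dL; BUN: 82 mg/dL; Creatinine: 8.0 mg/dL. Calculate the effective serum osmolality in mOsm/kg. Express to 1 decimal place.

Effective osmolality excludes urea (freely permeant across cell membranes):
2·Na + glucose/18
= 2·130 + 86/18
= 260 + 4.78
= 264.78 mOsm/kg

264.8 mOsm/kg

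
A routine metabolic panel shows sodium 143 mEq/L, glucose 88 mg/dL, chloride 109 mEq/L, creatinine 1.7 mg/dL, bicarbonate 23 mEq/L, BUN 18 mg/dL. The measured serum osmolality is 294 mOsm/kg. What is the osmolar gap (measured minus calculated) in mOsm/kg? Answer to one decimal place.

-3.3 mOsm/kg

Calculated osmolality = 2·Na + glucose/18 + BUN/2.8
= 2·143 + 88/18 + 18/2.8
= 286 + 4.89 + 6.43
= 297.32 mOsm/kg ≈ 297.3 mOsm/kg
Osmolar gap = measured − calculated = 294 − 297.3 = -3.3 mOsm/kg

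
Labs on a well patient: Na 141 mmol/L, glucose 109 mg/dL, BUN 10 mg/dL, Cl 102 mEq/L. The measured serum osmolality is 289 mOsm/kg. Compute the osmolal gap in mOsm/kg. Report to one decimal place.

Calculated osmolality = 2·Na + glucose/18 + BUN/2.8
= 2·141 + 109/18 + 10/2.8
= 282 + 6.06 + 3.57
= 291.63 mOsm/kg ≈ 291.6 mOsm/kg
Osmolar gap = measured − calculated = 289 − 291.6 = -2.6 mOsm/kg

-2.6 mOsm/kg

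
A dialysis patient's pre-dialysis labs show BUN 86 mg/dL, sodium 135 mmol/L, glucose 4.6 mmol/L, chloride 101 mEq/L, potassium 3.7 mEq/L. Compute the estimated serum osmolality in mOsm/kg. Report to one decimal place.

Calculated osmolality = 2·Na + glucose + BUN/2.8
= 2·135 + 4.6 + 86/2.8
= 270 + 4.60 + 30.71
= 305.31 mOsm/kg

305.3 mOsm/kg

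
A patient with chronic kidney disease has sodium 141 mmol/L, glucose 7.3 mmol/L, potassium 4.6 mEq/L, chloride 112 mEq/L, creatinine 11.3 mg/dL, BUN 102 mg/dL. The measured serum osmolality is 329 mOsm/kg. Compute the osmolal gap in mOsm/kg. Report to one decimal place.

3.3 mOsm/kg

Calculated osmolality = 2·Na + glucose + BUN/2.8
= 2·141 + 7.3 + 102/2.8
= 282 + 7.30 + 36.43
= 325.73 mOsm/kg ≈ 325.7 mOsm/kg
Osmolar gap = measured − calculated = 329 − 325.7 = 3.3 mOsm/kg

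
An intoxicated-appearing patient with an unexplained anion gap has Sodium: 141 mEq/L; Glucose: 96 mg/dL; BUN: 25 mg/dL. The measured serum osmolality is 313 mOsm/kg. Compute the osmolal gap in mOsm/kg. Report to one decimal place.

Calculated osmolality = 2·Na + glucose/18 + BUN/2.8
= 2·141 + 96/18 + 25/2.8
= 282 + 5.33 + 8.93
= 296.26 mOsm/kg ≈ 296.3 mOsm/kg
Osmolar gap = measured − calculated = 313 − 296.3 = 16.7 mOsm/kg

16.7 mOsm/kg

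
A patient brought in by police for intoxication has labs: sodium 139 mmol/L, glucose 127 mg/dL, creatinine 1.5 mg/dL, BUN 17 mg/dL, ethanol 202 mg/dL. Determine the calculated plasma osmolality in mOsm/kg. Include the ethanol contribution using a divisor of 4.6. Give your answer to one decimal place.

335.0 mOsm/kg

Calculated osmolality = 2·Na + glucose/18 + BUN/2.8 + ethanol/4.6
= 2·139 + 127/18 + 17/2.8 + 202/4.6
= 278 + 7.06 + 6.07 + 43.91
= 335.04 mOsm/kg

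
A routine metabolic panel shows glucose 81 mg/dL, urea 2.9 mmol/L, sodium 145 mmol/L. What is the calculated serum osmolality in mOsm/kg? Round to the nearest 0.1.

Calculated osmolality = 2·Na + glucose/18 + urea
= 2·145 + 81/18 + 2.9
= 290 + 4.50 + 2.90
= 297.4 mOsm/kg

297.4 mOsm/kg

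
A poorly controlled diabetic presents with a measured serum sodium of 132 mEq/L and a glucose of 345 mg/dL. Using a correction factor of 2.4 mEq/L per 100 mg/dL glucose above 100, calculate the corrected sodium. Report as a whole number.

Corrected Na = measured Na + 2.4 · (glucose − 100)/100
= 132 + 2.4 · (345 − 100)/100
= 132 + 5.9
= 137.9 mEq/L

138 mEq/L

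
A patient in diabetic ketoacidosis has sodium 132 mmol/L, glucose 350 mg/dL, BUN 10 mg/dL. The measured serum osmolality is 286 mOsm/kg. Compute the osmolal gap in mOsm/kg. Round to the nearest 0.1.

Calculated osmolality = 2·Na + glucose/18 + BUN/2.8
= 2·132 + 350/18 + 10/2.8
= 264 + 19.44 + 3.57
= 287.01 mOsm/kg ≈ 287.0 mOsm/kg
Osmolar gap = measured − calculated = 286 − 287.0 = -1.0 mOsm/kg

-1.0 mOsm/kg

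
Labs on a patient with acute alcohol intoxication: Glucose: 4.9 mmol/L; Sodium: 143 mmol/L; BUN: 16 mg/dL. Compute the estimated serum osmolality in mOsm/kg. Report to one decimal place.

Calculated osmolality = 2·Na + glucose + BUN/2.8
= 2·143 + 4.9 + 16/2.8
= 286 + 4.90 + 5.71
= 296.61 mOsm/kg

296.6 mOsm/kg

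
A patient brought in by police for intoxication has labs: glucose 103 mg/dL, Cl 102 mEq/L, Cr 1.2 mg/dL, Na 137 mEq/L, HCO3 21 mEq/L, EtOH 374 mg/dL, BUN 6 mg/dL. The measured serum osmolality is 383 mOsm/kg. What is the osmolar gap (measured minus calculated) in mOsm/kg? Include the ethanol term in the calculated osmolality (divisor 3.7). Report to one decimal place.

Calculated osmolality = 2·Na + glucose/18 + BUN/2.8 + ethanol/3.7
= 2·137 + 103/18 + 6/2.8 + 374/3.7
= 274 + 5.72 + 2.14 + 101.08
= 382.94 mOsm/kg ≈ 382.9 mOsm/kg
Osmolar gap = measured − calculated = 383 − 382.9 = 0.1 mOsm/kg

0.1 mOsm/kg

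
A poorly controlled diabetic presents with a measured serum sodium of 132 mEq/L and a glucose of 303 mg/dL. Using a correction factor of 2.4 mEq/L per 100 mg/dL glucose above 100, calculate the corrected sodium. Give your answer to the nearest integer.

137 mEq/L

Corrected Na = measured Na + 2.4 · (glucose − 100)/100
= 132 + 2.4 · (303 − 100)/100
= 132 + 4.9
= 136.9 mEq/L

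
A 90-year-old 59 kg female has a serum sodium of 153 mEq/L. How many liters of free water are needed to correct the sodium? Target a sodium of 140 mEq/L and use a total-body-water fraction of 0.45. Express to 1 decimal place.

2.5 L

TBW = 0.45 · 59 = 26.55 L
Free water deficit = TBW · (Na/140 − 1)
= 26.55 · (153/140 − 1)
= 26.55 · 0.0929
= 2.47 L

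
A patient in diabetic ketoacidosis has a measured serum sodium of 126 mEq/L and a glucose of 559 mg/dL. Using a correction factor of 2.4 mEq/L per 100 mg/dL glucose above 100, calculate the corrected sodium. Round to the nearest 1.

137 mEq/L

Corrected Na = measured Na + 2.4 · (glucose − 100)/100
= 126 + 2.4 · (559 − 100)/100
= 126 + 11
= 137 mEq/L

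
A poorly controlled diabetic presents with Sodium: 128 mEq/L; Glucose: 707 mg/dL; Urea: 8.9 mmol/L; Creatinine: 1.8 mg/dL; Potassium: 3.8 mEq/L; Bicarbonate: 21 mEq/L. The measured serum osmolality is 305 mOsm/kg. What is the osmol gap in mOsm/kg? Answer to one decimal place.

0.8 mOsm/kg

Calculated osmolality = 2·Na + glucose/18 + urea
= 2·128 + 707/18 + 8.9
= 256 + 39.28 + 8.90
= 304.18 mOsm/kg ≈ 304.2 mOsm/kg
Osmolar gap = measured − calculated = 305 − 304.2 = 0.8 mOsm/kg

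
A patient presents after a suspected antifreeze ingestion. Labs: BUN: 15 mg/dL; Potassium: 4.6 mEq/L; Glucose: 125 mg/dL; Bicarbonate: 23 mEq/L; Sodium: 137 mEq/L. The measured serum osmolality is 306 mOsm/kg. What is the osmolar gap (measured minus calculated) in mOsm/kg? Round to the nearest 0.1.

Calculated osmolality = 2·Na + glucose/18 + BUN/2.8
= 2·137 + 125/18 + 15/2.8
= 274 + 6.94 + 5.36
= 286.3 mOsm/kg ≈ 286.3 mOsm/kg
Osmolar gap = measured − calculated = 306 − 286.3 = 19.7 mOsm/kg

19.7 mOsm/kg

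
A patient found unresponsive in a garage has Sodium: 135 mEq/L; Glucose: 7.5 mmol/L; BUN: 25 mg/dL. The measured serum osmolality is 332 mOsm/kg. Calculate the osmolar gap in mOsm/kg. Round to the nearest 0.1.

Calculated osmolality = 2·Na + glucose + BUN/2.8
= 2·135 + 7.5 + 25/2.8
= 270 + 7.50 + 8.93
= 286.43 mOsm/kg ≈ 286.4 mOsm/kg
Osmolar gap = measured − calculated = 332 − 286.4 = 45.6 mOsm/kg

45.6 mOsm/kg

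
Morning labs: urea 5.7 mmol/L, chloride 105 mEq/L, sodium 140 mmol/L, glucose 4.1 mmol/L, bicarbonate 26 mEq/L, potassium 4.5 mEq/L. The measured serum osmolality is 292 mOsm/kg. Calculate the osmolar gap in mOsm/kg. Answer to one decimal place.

Calculated osmolality = 2·Na + glucose + urea
= 2·140 + 4.1 + 5.7
= 280 + 4.10 + 5.70
= 289.8 mOsm/kg ≈ 289.8 mOsm/kg
Osmolar gap = measured − calculated = 292 − 289.8 = 2.2 mOsm/kg

2.2 mOsm/kg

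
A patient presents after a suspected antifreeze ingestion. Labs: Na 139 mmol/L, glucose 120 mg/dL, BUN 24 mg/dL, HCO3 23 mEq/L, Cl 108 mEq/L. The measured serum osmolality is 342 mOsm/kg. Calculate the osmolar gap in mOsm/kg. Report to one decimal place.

48.8 mOsm/kg

Calculated osmolality = 2·Na + glucose/18 + BUN/2.8
= 2·139 + 120/18 + 24/2.8
= 278 + 6.67 + 8.57
= 293.24 mOsm/kg ≈ 293.2 mOsm/kg
Osmolar gap = measured − calculated = 342 − 293.2 = 48.8 mOsm/kg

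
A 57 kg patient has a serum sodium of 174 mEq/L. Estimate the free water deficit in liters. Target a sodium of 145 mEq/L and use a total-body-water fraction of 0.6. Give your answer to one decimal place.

TBW = 0.6 · 57 = 34.2 L
Free water deficit = TBW · (Na/145 − 1)
= 34.2 · (174/145 − 1)
= 34.2 · 0.2
= 6.84 L

6.8 L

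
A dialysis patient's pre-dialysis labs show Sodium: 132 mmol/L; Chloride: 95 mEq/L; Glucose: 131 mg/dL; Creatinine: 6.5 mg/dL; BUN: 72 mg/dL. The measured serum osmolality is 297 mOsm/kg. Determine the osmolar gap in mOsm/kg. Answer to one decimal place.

Calculated osmolality = 2·Na + glucose/18 + BUN/2.8
= 2·132 + 131/18 + 72/2.8
= 264 + 7.28 + 25.71
= 296.99 mOsm/kg ≈ 297.0 mOsm/kg
Osmolar gap = measured − calculated = 297 − 297.0 = 0.0 mOsm/kg

0.0 mOsm/kg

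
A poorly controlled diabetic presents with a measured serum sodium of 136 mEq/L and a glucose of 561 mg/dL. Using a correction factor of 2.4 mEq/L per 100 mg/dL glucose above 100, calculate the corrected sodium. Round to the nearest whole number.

147 mEq/L

Corrected Na = measured Na + 2.4 · (glucose − 100)/100
= 136 + 2.4 · (561 − 100)/100
= 136 + 11.1
= 147.1 mEq/L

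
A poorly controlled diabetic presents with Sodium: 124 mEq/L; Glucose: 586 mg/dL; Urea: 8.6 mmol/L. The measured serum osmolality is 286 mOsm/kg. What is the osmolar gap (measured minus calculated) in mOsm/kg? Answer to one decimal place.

-3.2 mOsm/kg

Calculated osmolality = 2·Na + glucose/18 + urea
= 2·124 + 586/18 + 8.6
= 248 + 32.56 + 8.60
= 289.16 mOsm/kg ≈ 289.2 mOsm/kg
Osmolar gap = measured − calculated = 286 − 289.2 = -3.2 mOsm/kg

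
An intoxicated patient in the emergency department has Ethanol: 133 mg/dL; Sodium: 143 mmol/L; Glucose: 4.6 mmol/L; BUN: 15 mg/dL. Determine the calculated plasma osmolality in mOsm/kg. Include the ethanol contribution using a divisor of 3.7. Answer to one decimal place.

331.9 mOsm/kg

Calculated osmolality = 2·Na + glucose + BUN/2.8 + ethanol/3.7
= 2·143 + 4.6 + 15/2.8 + 133/3.7
= 286 + 4.60 + 5.36 + 35.95
= 331.91 mOsm/kg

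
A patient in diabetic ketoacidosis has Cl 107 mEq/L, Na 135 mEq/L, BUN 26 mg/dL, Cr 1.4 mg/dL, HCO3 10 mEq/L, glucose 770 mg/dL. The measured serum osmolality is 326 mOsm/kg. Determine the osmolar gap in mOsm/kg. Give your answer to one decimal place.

Calculated osmolality = 2·Na + glucose/18 + BUN/2.8
= 2·135 + 770/18 + 26/2.8
= 270 + 42.78 + 9.29
= 322.07 mOsm/kg ≈ 322.1 mOsm/kg
Osmolar gap = measured − calculated = 326 − 322.1 = 3.9 mOsm/kg

3.9 mOsm/kg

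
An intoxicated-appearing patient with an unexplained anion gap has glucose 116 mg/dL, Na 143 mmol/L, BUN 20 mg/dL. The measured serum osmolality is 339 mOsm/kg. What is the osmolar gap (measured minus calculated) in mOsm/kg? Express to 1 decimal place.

Calculated osmolality = 2·Na + glucose/18 + BUN/2.8
= 2·143 + 116/18 + 20/2.8
= 286 + 6.44 + 7.14
= 299.58 mOsm/kg ≈ 299.6 mOsm/kg
Osmolar gap = measured − calculated = 339 − 299.6 = 39.4 mOsm/kg

39.4 mOsm/kg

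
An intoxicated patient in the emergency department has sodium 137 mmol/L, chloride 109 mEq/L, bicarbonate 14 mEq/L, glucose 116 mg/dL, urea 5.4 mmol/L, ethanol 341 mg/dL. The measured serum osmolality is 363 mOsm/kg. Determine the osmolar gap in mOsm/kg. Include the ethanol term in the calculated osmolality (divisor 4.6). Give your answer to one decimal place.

3.0 mOsm/kg

Calculated osmolality = 2·Na + glucose/18 + urea + ethanol/4.6
= 2·137 + 116/18 + 5.4 + 341/4.6
= 274 + 6.44 + 5.40 + 74.13
= 359.97 mOsm/kg ≈ 360.0 mOsm/kg
Osmolar gap = measured − calculated = 363 − 360.0 = 3.0 mOsm/kg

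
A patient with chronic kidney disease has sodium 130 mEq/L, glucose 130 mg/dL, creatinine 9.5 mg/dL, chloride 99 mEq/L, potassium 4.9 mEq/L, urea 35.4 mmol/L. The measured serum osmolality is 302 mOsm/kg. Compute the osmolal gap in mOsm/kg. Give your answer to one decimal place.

-0.6 mOsm/kg

Calculated osmolality = 2·Na + glucose/18 + urea
= 2·130 + 130/18 + 35.4
= 260 + 7.22 + 35.40
= 302.62 mOsm/kg ≈ 302.6 mOsm/kg
Osmolar gap = measured − calculated = 302 − 302.6 = -0.6 mOsm/kg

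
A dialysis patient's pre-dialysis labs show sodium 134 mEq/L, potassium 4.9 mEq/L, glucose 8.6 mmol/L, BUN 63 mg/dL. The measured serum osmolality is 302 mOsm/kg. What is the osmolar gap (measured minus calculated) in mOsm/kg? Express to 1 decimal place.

2.9 mOsm/kg

Calculated osmolality = 2·Na + glucose + BUN/2.8
= 2·134 + 8.6 + 63/2.8
= 268 + 8.60 + 22.50
= 299.1 mOsm/kg ≈ 299.1 mOsm/kg
Osmolar gap = measured − calculated = 302 − 299.1 = 2.9 mOsm/kg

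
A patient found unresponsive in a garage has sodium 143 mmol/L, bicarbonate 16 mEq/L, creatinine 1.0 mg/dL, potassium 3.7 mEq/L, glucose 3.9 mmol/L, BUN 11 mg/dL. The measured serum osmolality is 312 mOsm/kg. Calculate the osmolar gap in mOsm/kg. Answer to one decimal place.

Calculated osmolality = 2·Na + glucose + BUN/2.8
= 2·143 + 3.9 + 11/2.8
= 286 + 3.90 + 3.93
= 293.83 mOsm/kg ≈ 293.8 mOsm/kg
Osmolar gap = measured − calculated = 312 − 293.8 = 18.2 mOsm/kg

18.2 mOsm/kg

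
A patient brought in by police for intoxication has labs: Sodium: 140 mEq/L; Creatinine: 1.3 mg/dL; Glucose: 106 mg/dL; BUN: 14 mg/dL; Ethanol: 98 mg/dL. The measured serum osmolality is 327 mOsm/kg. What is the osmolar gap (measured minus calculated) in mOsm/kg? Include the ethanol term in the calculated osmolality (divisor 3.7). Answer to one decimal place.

9.6 mOsm/kg

Calculated osmolality = 2·Na + glucose/18 + BUN/2.8 + ethanol/3.7
= 2·140 + 106/18 + 14/2.8 + 98/3.7
= 280 + 5.89 + 5 + 26.49
= 317.38 mOsm/kg ≈ 317.4 mOsm/kg
Osmolar gap = measured − calculated = 327 − 317.4 = 9.6 mOsm/kg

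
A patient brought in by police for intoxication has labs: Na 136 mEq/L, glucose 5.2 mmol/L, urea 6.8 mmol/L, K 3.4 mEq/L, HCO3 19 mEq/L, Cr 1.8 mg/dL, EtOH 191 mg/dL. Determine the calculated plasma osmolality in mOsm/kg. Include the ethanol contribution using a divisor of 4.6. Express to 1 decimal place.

325.5 mOsm/kg

Calculated osmolality = 2·Na + glucose + urea + ethanol/4.6
= 2·136 + 5.2 + 6.8 + 191/4.6
= 272 + 5.20 + 6.80 + 41.52
= 325.52 mOsm/kg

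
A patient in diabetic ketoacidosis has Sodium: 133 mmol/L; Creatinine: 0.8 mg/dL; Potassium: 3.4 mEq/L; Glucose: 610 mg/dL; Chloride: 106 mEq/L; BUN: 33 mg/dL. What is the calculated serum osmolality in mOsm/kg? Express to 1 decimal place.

311.7 mOsm/kg

Calculated osmolality = 2·Na + glucose/18 + BUN/2.8
= 2·133 + 610/18 + 33/2.8
= 266 + 33.89 + 11.79
= 311.68 mOsm/kg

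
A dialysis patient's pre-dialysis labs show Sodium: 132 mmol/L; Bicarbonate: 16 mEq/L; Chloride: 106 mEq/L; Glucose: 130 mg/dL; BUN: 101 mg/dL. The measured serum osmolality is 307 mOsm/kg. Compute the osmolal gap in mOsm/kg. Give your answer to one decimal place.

-0.3 mOsm/kg

Calculated osmolality = 2·Na + glucose/18 + BUN/2.8
= 2·132 + 130/18 + 101/2.8
= 264 + 7.22 + 36.07
= 307.29 mOsm/kg ≈ 307.3 mOsm/kg
Osmolar gap = measured − calculated = 307 − 307.3 = -0.3 mOsm/kg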